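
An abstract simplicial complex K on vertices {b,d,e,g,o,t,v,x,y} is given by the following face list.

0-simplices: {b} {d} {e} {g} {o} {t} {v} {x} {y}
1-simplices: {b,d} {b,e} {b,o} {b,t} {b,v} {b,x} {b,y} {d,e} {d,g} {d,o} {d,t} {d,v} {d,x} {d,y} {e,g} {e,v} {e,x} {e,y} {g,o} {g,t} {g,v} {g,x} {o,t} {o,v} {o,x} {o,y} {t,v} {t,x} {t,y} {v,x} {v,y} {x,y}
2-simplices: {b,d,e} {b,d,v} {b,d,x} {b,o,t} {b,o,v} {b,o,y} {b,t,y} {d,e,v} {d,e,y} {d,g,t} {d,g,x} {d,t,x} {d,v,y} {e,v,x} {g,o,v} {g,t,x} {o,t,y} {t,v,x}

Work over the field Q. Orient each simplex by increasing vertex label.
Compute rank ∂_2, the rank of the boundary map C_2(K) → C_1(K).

rank∂_2=16

n_0=9 n_1=32 n_2=18  [Q]
∂1: piv[bd,be,bo,bt,bv,bx,by,dg] rk=8  ker:de,do,dt,dv,dx,dy,eg,ev,ex,ey,go,gt,gv,gx,ot,ov,ox,oy,tv,tx,ty,vx,vy,xy
∂2: piv[bde,bdv,bdx,bot,bov,boy,bty,dev,dey,dgt,dgx,dtx,dvy,evx,gov,tvx] rk=16  ker:gtx,oty
rk∂_2=16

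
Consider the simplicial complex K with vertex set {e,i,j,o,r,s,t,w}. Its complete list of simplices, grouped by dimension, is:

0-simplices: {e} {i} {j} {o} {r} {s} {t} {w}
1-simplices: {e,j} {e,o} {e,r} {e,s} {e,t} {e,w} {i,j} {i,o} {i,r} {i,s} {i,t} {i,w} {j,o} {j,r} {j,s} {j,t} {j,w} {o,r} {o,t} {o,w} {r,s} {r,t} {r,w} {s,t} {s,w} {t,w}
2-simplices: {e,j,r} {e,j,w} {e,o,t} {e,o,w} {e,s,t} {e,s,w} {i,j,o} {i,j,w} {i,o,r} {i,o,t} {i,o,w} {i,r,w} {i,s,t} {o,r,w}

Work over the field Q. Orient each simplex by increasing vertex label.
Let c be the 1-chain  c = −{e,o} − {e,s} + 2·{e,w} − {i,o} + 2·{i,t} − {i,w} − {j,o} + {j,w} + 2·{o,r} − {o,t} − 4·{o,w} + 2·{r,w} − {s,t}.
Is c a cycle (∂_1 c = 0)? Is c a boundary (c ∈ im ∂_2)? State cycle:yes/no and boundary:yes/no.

n_0=8 n_1=26 n_2=14  [Q]
∂1: piv[ej,eo,er,es,et,ew,ij] rk=7  ker:io,ir,is,it,iw,jo,jr,js,jt,jw,or,ot,ow,rs,rt,rw,st,sw,tw
∂2: piv[ejr,ejw,eot,eow,est,esw,ijo,ijw,ior,iot,iow,irw,ist] rk=13  ker:orw
∂1c = 0
c vs im∂2: reduces to 0 ⇒ boundary

cycle:yes boundary:yes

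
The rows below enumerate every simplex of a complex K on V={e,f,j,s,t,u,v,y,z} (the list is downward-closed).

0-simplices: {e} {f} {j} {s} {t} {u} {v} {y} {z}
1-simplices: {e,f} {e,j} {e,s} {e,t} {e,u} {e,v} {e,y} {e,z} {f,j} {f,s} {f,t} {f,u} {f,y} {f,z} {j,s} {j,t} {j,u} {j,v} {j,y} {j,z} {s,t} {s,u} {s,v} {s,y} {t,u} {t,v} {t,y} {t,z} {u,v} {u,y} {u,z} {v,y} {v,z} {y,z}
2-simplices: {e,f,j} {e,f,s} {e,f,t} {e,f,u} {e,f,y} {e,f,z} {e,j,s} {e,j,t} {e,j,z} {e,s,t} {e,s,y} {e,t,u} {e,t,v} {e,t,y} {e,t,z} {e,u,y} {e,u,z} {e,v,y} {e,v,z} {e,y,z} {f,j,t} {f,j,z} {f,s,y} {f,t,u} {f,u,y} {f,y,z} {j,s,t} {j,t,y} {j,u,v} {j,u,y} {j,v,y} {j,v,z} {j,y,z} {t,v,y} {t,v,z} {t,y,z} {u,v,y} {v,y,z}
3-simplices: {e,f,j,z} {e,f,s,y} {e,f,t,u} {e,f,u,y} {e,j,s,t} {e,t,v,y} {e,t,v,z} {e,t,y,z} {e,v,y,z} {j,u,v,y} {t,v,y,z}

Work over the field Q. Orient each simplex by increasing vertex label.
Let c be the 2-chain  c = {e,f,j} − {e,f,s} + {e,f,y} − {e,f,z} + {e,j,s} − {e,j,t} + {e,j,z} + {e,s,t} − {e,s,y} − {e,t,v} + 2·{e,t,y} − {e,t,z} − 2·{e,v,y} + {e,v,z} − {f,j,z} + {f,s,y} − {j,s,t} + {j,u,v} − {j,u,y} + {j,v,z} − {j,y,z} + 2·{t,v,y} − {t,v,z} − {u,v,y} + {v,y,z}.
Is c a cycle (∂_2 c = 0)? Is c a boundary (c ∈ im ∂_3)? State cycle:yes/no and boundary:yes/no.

cycle:yes boundary:no

n_0=9 n_1=34 n_2=38 n_3=11  [Q]
∂1: piv[ef,ej,es,et,eu,ev,ey,ez] rk=8  ker:fj,fs,ft,fu,fy,fz,js,jt,ju,jv,jy,jz,st,su,sv,sy,tu,tv,ty,tz,uv,uy,uz,vy,vz,yz
∂2: piv[efj,efs,eft,efu,efy,efz,ejs,ejt,ejz,est,esy,etu,etv,ety,etz,euy,euz,evy,evz,eyz,jty,juv,juy,jvy] rk=24  ker:fjt,fjz,fsy,ftu,fuy,fyz,jst,jvz,jyz,tvy,tvz,tyz,uvy,vyz
∂3: piv[efjz,efsy,eftu,efuy,ejst,etvy,etvz,etyz,evyz,juvy] rk=10  ker:tvyz
∂2c = 0
c vs im∂3: residual ≠ 0 ⇒ not boundary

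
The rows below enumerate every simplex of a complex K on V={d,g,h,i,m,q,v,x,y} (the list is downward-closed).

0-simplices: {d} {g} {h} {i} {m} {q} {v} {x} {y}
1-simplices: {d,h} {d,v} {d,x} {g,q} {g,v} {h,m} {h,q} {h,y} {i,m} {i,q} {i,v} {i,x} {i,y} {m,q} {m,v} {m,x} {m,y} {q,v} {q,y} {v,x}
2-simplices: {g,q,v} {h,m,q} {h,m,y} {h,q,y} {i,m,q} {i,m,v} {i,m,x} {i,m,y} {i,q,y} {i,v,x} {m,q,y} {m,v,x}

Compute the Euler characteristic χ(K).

χ(K)=1

n_0=9 n_1=20 n_2=12
χ=+9−20+12=1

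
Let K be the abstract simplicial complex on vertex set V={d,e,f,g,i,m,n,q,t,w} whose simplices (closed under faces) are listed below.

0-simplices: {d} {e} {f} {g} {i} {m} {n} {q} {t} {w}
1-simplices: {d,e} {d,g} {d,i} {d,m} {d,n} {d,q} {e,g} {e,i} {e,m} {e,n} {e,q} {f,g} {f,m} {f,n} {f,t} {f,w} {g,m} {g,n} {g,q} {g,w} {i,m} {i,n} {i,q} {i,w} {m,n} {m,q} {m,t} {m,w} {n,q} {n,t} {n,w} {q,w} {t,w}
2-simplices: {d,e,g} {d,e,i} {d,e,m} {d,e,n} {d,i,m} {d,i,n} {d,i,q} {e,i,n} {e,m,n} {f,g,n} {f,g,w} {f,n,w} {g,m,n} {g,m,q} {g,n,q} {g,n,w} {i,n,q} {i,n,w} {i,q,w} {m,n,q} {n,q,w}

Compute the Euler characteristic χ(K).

n_0=10 n_1=33 n_2=21
χ=+10−33+21=-2

χ(K)=-2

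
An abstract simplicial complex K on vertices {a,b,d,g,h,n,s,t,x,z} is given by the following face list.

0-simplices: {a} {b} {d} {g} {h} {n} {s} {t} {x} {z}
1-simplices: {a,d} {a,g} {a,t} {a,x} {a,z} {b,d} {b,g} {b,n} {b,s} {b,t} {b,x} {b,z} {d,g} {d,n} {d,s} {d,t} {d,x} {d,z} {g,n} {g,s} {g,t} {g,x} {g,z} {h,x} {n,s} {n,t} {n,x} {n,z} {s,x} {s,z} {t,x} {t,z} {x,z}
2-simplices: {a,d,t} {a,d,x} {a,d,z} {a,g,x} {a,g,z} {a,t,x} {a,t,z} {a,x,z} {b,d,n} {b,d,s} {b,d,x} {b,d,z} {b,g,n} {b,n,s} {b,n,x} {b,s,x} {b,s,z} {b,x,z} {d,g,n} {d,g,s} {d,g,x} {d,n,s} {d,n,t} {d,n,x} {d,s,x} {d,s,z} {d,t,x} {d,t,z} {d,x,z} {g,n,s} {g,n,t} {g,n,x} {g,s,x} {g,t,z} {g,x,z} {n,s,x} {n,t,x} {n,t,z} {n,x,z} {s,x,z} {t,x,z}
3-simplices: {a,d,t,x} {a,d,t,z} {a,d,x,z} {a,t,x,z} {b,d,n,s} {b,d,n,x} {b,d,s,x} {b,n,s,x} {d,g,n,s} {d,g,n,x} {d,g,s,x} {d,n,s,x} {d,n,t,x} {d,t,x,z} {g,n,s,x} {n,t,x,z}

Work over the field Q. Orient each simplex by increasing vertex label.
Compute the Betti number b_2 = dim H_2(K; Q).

n_0=10 n_1=33 n_2=41 n_3=16  [Q]
∂1: piv[ad,ag,at,ax,az,bd,bn,bs,hx] rk=9  ker:bg,bt,bx,bz,dg,dn,ds,dt,dx,dz,gn,gs,gt,gx,gz,ns,nt,nx,nz,sx,sz,tx,tz,xz
∂2: piv[adt,adx,adz,agx,agz,atx,atz,axz,bdn,bds,bdx,bdz,bgn,bns,bnx,bsx,bsz,dgn,dgs,dgx,dnt,gnt,ntz] rk=23  ker:bxz,dns,dnx,dsx,dsz,dtx,dtz,dxz,gns,gnx,gsx,gtz,gxz,nsx,ntx,nxz,sxz,txz
∂3: piv[adtx,adtz,adxz,atxz,bdns,bdnx,bdsx,bnsx,dgns,dgnx,dgsx,dntx,ntxz] rk=13  ker:dnsx,dtxz,gnsx
b_2=(41−23)−13=5

b_2=5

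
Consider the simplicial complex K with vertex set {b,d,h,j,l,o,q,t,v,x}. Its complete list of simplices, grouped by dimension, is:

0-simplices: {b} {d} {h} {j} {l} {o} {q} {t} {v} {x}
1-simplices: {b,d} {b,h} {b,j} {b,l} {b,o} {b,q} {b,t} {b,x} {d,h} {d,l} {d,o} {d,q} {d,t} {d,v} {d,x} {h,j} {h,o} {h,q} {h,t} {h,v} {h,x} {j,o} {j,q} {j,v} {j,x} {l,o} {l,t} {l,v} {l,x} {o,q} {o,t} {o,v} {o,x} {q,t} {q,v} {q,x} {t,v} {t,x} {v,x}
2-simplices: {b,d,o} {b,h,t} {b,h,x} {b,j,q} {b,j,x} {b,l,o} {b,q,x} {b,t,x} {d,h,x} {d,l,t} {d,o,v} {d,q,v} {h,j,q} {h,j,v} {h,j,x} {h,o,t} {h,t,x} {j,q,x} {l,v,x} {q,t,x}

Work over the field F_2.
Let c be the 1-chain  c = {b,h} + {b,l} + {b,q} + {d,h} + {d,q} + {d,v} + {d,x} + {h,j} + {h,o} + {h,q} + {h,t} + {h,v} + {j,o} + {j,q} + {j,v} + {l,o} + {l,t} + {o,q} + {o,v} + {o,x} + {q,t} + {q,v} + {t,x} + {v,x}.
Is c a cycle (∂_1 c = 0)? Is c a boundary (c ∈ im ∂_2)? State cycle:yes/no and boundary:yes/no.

n_0=10 n_1=39 n_2=20  [Z2]
∂1: piv[bd,bh,bj,bl,bo,bq,bt,bx,dv] rk=9  ker:dh,dl,do,dq,dt,dx,hj,ho,hq,ht,hv,hx,jo,jq,jv,jx,lo,lt,lv,lx,oq,ot,ov,ox,qt,qv,qx,tv,tx,vx
∂2: piv[bdo,bht,bhx,bjq,bjx,blo,bqx,btx,dhx,dlt,dov,dqv,hjq,hjv,hjx,hot,lvx,qtx] rk=18  ker:htx,jqx
∂1c = {b} + {h} + {l} + {q}

cycle:no boundary:no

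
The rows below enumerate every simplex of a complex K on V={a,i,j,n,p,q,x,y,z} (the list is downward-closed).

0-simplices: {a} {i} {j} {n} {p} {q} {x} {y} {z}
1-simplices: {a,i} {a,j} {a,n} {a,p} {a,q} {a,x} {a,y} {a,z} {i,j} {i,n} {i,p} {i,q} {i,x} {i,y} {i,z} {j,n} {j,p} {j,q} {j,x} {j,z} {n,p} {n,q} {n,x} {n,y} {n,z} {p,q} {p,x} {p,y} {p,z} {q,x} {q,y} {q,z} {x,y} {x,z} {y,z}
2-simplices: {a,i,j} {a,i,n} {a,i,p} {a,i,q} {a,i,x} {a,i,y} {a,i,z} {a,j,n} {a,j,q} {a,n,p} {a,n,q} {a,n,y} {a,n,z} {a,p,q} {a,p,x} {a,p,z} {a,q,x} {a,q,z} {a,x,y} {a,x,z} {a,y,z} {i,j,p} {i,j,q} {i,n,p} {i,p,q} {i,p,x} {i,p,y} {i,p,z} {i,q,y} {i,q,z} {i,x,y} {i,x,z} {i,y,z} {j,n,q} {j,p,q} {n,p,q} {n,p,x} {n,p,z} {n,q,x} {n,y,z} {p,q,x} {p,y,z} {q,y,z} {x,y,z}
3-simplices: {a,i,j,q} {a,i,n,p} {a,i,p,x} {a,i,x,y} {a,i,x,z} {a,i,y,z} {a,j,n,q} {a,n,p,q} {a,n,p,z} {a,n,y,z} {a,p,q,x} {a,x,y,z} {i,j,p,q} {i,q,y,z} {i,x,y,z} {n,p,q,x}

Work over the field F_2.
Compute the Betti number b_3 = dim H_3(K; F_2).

b_3=1

n_0=9 n_1=35 n_2=44 n_3=16  [Z2]
∂1: piv[ai,aj,an,ap,aq,ax,ay,az] rk=8  ker:ij,in,ip,iq,ix,iy,iz,jn,jp,jq,jx,jz,np,nq,nx,ny,nz,pq,px,py,pz,qx,qy,qz,xy,xz,yz
∂2: piv[aij,ain,aip,aiq,aix,aiy,aiz,ajn,ajq,anp,anq,any,anz,apq,apx,apz,aqx,aqz,axy,axz,ayz,ijp,ipy,iqy,npx] rk=25  ker:ijq,inp,ipq,ipx,ipz,iqz,ixy,ixz,iyz,jnq,jpq,npq,npz,nqx,nyz,pqx,pyz,qyz,xyz
∂3: piv[aijq,ainp,aipx,aixy,aixz,aiyz,ajnq,anpq,anpz,anyz,apqx,axyz,ijpq,iqyz,npqx] rk=15  ker:ixyz
b_3=(16−15)−0=1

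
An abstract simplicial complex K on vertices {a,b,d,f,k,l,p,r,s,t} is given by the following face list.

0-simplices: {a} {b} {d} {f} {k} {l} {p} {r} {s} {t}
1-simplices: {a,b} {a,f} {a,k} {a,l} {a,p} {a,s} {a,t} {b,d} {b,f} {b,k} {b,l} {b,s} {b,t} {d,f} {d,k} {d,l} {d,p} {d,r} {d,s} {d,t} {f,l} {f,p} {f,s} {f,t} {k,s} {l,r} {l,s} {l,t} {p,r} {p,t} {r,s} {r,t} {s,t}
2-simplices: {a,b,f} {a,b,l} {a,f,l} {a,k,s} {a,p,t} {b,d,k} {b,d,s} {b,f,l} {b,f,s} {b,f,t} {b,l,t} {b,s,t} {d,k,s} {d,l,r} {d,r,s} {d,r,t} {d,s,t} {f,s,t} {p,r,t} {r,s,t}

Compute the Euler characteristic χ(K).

χ(K)=-3

n_0=10 n_1=33 n_2=20
χ=+10−33+20=-3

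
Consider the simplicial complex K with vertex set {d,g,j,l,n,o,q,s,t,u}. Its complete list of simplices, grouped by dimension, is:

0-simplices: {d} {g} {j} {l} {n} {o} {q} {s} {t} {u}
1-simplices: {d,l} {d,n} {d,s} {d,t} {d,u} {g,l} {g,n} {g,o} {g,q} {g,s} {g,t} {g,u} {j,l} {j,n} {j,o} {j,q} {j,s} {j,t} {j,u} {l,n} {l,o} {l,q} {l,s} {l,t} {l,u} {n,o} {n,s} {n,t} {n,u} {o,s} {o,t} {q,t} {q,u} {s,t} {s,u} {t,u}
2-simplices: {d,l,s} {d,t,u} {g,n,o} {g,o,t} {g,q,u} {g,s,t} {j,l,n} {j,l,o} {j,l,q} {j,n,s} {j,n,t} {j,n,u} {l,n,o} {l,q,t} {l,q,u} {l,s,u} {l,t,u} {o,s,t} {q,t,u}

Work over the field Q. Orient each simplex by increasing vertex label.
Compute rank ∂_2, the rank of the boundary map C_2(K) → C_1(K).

n_0=10 n_1=36 n_2=19  [Q]
∂1: piv[dl,dn,ds,dt,du,gl,go,gq,jl] rk=9  ker:gn,gs,gt,gu,jn,jo,jq,js,jt,ju,ln,lo,lq,ls,lt,lu,no,ns,nt,nu,os,ot,qt,qu,st,su,tu
∂2: piv[dls,dtu,gno,got,gqu,gst,jln,jlo,jlq,jns,jnt,jnu,lno,lqt,lqu,lsu,ltu,ost] rk=18  ker:qtu
rk∂_2=18

rank∂_2=18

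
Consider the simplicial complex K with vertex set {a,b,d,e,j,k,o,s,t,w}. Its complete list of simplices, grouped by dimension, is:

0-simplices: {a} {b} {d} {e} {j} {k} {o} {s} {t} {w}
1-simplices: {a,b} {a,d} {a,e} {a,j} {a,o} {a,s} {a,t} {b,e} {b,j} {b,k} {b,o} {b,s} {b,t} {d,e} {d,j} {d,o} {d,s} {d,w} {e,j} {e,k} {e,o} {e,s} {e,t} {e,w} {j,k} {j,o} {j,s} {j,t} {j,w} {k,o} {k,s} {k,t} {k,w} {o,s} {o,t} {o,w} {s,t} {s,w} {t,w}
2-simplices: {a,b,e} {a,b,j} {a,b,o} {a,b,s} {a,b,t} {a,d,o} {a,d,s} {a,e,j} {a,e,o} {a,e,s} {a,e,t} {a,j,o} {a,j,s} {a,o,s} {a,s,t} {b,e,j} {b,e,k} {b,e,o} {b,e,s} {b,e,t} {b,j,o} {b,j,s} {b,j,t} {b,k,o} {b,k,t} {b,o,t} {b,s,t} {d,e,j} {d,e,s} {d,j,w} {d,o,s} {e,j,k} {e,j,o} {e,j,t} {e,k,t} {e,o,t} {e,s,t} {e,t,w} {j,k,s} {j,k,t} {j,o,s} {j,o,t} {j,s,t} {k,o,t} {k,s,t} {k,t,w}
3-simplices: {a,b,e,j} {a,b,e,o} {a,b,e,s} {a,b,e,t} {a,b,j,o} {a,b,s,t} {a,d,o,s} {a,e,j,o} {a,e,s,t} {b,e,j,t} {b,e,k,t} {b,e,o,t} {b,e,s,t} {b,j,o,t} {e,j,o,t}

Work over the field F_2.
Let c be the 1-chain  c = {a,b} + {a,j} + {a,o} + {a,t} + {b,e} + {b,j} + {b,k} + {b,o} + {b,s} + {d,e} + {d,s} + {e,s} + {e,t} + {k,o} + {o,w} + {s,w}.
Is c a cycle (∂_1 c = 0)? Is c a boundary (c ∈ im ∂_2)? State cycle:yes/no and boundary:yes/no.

n_0=10 n_1=39 n_2=46 n_3=15  [Z2]
∂1: piv[ab,ad,ae,aj,ao,as,at,bk,dw] rk=9  ker:be,bj,bo,bs,bt,de,dj,do,ds,ej,ek,eo,es,et,ew,jk,jo,js,jt,jw,ko,ks,kt,kw,os,ot,ow,st,sw,tw
∂2: piv[abe,abj,abo,abs,abt,ado,ads,aej,aeo,aes,aet,ajo,ajs,aos,ast,bek,bjt,bko,bkt,bot,dej,des,djw,ejk,etw,jks,ktw] rk=27  ker:bej,beo,bes,bet,bjo,bjs,bst,dos,ejo,ejt,ekt,eot,est,jkt,jos,jot,jst,kot,kst
∂3: piv[abej,abeo,abes,abet,abjo,abst,ados,aejo,aest,bejt,bekt,beot,bjot] rk=13  ker:best,ejot
∂1c = 0
c vs im∂2: residual ≠ 0 ⇒ not boundary

cycle:yes boundary:no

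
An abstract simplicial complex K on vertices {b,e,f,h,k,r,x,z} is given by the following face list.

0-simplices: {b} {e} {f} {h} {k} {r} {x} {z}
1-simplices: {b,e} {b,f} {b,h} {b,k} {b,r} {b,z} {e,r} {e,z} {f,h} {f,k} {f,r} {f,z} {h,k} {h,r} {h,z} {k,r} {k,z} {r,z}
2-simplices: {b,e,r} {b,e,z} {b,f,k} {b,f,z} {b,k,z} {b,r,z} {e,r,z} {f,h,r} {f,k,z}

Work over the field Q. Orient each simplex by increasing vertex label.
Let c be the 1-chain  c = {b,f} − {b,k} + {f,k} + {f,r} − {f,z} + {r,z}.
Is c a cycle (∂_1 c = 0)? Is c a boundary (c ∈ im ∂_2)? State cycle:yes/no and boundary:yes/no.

n_0=8 n_1=18 n_2=9  [Q]
∂1: piv[be,bf,bh,bk,br,bz] rk=6  ker:er,ez,fh,fk,fr,fz,hk,hr,hz,kr,kz,rz
∂2: piv[ber,bez,bfk,bfz,bkz,brz,fhr] rk=7  ker:erz,fkz
∂1c = 0
c vs im∂2: residual ≠ 0 ⇒ not boundary

cycle:yes boundary:no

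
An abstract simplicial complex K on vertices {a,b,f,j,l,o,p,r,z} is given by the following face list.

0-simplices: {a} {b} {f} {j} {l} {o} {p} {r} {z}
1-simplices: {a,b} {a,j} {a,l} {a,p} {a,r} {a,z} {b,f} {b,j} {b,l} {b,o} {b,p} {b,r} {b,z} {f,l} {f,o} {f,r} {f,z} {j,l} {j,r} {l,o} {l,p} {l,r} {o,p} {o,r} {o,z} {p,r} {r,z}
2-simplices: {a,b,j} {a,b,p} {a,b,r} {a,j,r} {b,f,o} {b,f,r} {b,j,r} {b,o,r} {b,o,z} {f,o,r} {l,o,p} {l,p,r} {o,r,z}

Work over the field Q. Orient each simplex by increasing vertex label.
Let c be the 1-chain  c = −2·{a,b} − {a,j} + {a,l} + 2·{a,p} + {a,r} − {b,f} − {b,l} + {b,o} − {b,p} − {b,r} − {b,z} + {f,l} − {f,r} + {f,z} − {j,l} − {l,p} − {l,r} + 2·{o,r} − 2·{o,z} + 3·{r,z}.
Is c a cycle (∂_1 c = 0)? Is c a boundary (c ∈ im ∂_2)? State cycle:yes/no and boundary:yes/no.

n_0=9 n_1=27 n_2=13  [Q]
∂1: piv[ab,aj,al,ap,ar,az,bf,bo] rk=8  ker:bj,bl,bp,br,bz,fl,fo,fr,fz,jl,jr,lo,lp,lr,op,or,oz,pr,rz
∂2: piv[abj,abp,abr,ajr,bfo,bfr,bor,boz,lop,lpr,orz] rk=11  ker:bjr,for
∂1c = −{a} + 2·{b} − 2·{f} + 2·{l} + {o} − 3·{r} + {z}

cycle:no boundary:no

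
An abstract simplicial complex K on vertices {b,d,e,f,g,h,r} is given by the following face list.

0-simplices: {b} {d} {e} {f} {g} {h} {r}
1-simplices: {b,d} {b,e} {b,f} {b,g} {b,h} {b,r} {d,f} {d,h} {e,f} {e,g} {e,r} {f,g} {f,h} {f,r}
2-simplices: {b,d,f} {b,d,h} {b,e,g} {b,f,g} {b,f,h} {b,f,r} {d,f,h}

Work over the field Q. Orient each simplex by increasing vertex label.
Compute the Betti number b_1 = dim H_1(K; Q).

b_1=2

n_0=7 n_1=14 n_2=7  [Q]
∂1: piv[bd,be,bf,bg,bh,br] rk=6  ker:df,dh,ef,eg,er,fg,fh,fr
∂2: piv[bdf,bdh,beg,bfg,bfh,bfr] rk=6  ker:dfh
b_1=(14−6)−6=2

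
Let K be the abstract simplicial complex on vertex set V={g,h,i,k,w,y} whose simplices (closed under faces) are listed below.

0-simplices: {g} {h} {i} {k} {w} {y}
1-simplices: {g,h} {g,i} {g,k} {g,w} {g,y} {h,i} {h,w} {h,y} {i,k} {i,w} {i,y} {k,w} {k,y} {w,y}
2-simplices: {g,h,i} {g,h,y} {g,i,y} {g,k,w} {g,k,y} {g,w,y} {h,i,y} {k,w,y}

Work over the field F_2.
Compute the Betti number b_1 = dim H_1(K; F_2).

n_0=6 n_1=14 n_2=8  [Z2]
∂1: piv[gh,gi,gk,gw,gy] rk=5  ker:hi,hw,hy,ik,iw,iy,kw,ky,wy
∂2: piv[ghi,ghy,giy,gkw,gky,gwy] rk=6  ker:hiy,kwy
b_1=(14−5)−6=3

b_1=3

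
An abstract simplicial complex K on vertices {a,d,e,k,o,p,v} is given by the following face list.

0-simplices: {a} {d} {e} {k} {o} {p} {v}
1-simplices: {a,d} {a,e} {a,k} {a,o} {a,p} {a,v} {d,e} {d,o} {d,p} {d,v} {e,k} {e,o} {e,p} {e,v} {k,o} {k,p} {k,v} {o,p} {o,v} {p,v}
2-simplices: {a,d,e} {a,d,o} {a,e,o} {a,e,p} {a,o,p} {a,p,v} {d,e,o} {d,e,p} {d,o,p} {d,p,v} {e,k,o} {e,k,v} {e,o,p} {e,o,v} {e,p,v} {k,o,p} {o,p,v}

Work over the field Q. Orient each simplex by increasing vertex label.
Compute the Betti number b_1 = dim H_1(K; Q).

n_0=7 n_1=20 n_2=17  [Q]
∂1: piv[ad,ae,ak,ao,ap,av] rk=6  ker:de,do,dp,dv,ek,eo,ep,ev,ko,kp,kv,op,ov,pv
∂2: piv[ade,ado,aeo,aep,aop,apv,dep,dpv,eko,ekv,eov,epv,kop] rk=13  ker:deo,dop,eop,opv
b_1=(20−6)−13=1

b_1=1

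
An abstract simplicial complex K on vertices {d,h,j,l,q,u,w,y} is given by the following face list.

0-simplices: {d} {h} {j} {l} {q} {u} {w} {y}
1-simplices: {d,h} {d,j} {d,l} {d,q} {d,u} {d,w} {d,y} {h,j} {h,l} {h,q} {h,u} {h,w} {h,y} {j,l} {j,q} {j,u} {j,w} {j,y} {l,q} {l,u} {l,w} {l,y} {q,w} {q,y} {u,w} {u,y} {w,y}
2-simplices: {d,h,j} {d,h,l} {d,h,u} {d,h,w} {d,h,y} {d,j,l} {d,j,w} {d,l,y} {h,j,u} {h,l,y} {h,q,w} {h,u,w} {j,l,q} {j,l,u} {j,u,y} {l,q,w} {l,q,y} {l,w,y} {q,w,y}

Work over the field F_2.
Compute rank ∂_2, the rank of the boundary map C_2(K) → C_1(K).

n_0=8 n_1=27 n_2=19  [Z2]
∂1: piv[dh,dj,dl,dq,du,dw,dy] rk=7  ker:hj,hl,hq,hu,hw,hy,jl,jq,ju,jw,jy,lq,lu,lw,ly,qw,qy,uw,uy,wy
∂2: piv[dhj,dhl,dhu,dhw,dhy,djl,djw,dly,hju,hqw,huw,jlq,jlu,juy,lqw,lqy,lwy] rk=17  ker:hly,qwy
rk∂_2=17

rank∂_2=17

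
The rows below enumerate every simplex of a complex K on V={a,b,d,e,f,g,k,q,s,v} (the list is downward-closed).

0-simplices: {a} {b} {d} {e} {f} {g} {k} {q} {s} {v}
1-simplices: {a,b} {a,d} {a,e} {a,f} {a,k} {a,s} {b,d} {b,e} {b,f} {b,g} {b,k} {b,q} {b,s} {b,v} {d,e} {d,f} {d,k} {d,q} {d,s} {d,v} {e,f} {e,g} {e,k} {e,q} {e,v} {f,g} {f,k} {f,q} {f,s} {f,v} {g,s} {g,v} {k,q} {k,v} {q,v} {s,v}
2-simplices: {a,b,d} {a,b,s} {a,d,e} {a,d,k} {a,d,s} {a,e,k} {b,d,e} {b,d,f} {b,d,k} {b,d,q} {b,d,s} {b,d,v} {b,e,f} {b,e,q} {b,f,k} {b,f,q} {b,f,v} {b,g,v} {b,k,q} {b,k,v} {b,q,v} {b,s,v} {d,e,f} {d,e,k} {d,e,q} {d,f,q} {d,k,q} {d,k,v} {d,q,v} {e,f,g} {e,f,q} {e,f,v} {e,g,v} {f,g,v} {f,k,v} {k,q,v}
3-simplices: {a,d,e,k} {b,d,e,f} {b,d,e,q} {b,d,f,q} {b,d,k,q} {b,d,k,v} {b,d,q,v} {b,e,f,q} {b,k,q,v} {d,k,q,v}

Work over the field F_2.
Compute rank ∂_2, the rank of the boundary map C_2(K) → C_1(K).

rank∂_2=24

n_0=10 n_1=36 n_2=36 n_3=10  [Z2]
∂1: piv[ab,ad,ae,af,ak,as,bg,bq,bv] rk=9  ker:bd,be,bf,bk,bs,de,df,dk,dq,ds,dv,ef,eg,ek,eq,ev,fg,fk,fq,fs,fv,gs,gv,kq,kv,qv,sv
∂2: piv[abd,abs,ade,adk,ads,aek,bde,bdf,bdk,bdq,bdv,bef,beq,bfk,bfq,bfv,bgv,bkq,bkv,bqv,bsv,efg,efv,egv] rk=24  ker:bds,def,dek,deq,dfq,dkq,dkv,dqv,efq,fgv,fkv,kqv
∂3: piv[adek,bdef,bdeq,bdfq,bdkq,bdkv,bdqv,befq,bkqv] rk=9  ker:dkqv
rk∂_2=24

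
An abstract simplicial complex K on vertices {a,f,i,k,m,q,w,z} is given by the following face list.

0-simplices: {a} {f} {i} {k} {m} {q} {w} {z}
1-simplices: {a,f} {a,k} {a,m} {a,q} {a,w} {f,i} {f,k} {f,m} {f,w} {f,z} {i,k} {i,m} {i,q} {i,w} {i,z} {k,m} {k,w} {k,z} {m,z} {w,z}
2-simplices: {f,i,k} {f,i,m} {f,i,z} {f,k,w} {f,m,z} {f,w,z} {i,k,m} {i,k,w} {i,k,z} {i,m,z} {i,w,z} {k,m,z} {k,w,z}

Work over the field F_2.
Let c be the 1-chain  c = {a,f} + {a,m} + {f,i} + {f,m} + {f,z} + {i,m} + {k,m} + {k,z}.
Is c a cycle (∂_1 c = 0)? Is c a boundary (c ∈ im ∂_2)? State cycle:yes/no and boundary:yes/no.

n_0=8 n_1=20 n_2=13  [Z2]
∂1: piv[af,ak,am,aq,aw,fi,fz] rk=7  ker:fk,fm,fw,ik,im,iq,iw,iz,km,kw,kz,mz,wz
∂2: piv[fik,fim,fiz,fkw,fmz,fwz,ikm,ikw,ikz] rk=9  ker:imz,iwz,kmz,kwz
∂1c = 0
c vs im∂2: residual ≠ 0 ⇒ not boundary

cycle:yes boundary:no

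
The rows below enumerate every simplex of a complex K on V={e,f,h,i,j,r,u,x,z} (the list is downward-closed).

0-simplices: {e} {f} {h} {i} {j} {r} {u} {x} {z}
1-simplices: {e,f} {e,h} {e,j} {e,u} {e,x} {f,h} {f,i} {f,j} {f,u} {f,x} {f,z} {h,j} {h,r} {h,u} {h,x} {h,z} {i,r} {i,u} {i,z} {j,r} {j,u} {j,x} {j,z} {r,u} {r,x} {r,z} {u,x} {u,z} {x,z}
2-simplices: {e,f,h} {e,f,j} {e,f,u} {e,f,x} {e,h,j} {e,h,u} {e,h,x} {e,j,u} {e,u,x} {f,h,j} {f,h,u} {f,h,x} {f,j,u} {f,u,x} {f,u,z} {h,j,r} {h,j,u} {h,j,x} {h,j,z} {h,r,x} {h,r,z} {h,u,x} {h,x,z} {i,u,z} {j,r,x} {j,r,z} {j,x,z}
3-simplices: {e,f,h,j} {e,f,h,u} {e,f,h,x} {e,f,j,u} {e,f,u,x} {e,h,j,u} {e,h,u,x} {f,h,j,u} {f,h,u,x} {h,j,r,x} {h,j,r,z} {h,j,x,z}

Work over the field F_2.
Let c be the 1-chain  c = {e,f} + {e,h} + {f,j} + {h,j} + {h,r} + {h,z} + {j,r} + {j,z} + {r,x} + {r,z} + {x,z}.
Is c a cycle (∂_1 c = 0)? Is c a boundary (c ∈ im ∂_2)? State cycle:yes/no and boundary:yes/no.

cycle:yes boundary:yes

n_0=9 n_1=29 n_2=27 n_3=12  [Z2]
∂1: piv[ef,eh,ej,eu,ex,fi,fz,hr] rk=8  ker:fh,fj,fu,fx,hj,hu,hx,hz,ir,iu,iz,jr,ju,jx,jz,ru,rx,rz,ux,uz,xz
∂2: piv[efh,efj,efu,efx,ehj,ehu,ehx,eju,eux,fuz,hjr,hjx,hjz,hrx,hrz,hxz,iuz] rk=17  ker:fhj,fhu,fhx,fju,fux,hju,hux,jrx,jrz,jxz
∂3: piv[efhj,efhu,efhx,efju,efux,ehju,ehux,hjrx,hjrz,hjxz] rk=10  ker:fhju,fhux
∂1c = 0
c vs im∂2: reduces to 0 ⇒ boundary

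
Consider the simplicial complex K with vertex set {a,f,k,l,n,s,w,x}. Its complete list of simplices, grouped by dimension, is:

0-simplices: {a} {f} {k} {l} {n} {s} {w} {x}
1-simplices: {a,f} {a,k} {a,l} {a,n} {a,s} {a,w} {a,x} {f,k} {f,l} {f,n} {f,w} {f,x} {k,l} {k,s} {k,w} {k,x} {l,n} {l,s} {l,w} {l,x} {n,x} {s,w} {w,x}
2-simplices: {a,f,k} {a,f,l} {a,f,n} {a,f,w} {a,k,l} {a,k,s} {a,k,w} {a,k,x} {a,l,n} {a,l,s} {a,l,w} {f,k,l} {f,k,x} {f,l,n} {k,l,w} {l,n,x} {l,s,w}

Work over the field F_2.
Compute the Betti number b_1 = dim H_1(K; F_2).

b_1=2

n_0=8 n_1=23 n_2=17  [Z2]
∂1: piv[af,ak,al,an,as,aw,ax] rk=7  ker:fk,fl,fn,fw,fx,kl,ks,kw,kx,ln,ls,lw,lx,nx,sw,wx
∂2: piv[afk,afl,afn,afw,akl,aks,akw,akx,aln,als,alw,fkx,lnx,lsw] rk=14  ker:fkl,fln,klw
b_1=(23−7)−14=2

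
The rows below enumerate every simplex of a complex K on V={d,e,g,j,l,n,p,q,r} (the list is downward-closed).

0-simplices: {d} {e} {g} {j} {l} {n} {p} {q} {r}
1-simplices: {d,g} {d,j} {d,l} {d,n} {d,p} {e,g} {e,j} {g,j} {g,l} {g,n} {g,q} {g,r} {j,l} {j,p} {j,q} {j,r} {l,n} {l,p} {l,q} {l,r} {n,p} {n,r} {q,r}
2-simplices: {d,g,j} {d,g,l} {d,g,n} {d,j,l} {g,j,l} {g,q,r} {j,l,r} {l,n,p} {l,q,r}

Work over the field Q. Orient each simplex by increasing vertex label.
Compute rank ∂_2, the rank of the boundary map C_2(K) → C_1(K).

n_0=9 n_1=23 n_2=9  [Q]
∂1: piv[dg,dj,dl,dn,dp,eg,gq,gr] rk=8  ker:ej,gj,gl,gn,jl,jp,jq,jr,ln,lp,lq,lr,np,nr,qr
∂2: piv[dgj,dgl,dgn,djl,gqr,jlr,lnp,lqr] rk=8  ker:gjl
rk∂_2=8

rank∂_2=8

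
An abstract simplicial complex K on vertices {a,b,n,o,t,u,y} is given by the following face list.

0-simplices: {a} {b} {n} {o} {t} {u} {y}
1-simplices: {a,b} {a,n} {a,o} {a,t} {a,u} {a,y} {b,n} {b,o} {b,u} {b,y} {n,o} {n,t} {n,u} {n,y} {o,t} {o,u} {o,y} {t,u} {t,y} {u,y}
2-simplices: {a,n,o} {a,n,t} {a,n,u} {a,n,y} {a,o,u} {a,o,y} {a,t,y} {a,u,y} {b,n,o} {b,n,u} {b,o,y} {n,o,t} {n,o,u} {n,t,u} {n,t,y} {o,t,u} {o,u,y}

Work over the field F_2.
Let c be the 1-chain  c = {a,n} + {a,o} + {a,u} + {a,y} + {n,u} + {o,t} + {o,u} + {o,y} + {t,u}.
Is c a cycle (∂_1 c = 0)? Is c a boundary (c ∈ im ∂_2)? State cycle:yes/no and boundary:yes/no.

n_0=7 n_1=20 n_2=17  [Z2]
∂1: piv[ab,an,ao,at,au,ay] rk=6  ker:bn,bo,bu,by,no,nt,nu,ny,ot,ou,oy,tu,ty,uy
∂2: piv[ano,ant,anu,any,aou,aoy,aty,auy,bno,bnu,boy,not,ntu] rk=13  ker:nou,nty,otu,ouy
∂1c = 0
c vs im∂2: reduces to 0 ⇒ boundary

cycle:yes boundary:yes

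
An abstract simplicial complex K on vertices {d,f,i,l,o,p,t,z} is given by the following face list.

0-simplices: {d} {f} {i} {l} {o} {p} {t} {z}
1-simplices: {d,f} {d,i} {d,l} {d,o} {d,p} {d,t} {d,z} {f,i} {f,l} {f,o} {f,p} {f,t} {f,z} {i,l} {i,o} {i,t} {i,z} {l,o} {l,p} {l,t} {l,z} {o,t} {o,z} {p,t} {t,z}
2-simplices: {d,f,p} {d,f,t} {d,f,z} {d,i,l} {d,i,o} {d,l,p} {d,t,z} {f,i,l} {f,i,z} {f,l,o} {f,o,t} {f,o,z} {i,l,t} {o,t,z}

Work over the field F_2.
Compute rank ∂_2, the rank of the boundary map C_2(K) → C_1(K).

n_0=8 n_1=25 n_2=14  [Z2]
∂1: piv[df,di,dl,do,dp,dt,dz] rk=7  ker:fi,fl,fo,fp,ft,fz,il,io,it,iz,lo,lp,lt,lz,ot,oz,pt,tz
∂2: piv[dfp,dft,dfz,dil,dio,dlp,dtz,fil,fiz,flo,fot,foz,ilt] rk=13  ker:otz
rk∂_2=13

rank∂_2=13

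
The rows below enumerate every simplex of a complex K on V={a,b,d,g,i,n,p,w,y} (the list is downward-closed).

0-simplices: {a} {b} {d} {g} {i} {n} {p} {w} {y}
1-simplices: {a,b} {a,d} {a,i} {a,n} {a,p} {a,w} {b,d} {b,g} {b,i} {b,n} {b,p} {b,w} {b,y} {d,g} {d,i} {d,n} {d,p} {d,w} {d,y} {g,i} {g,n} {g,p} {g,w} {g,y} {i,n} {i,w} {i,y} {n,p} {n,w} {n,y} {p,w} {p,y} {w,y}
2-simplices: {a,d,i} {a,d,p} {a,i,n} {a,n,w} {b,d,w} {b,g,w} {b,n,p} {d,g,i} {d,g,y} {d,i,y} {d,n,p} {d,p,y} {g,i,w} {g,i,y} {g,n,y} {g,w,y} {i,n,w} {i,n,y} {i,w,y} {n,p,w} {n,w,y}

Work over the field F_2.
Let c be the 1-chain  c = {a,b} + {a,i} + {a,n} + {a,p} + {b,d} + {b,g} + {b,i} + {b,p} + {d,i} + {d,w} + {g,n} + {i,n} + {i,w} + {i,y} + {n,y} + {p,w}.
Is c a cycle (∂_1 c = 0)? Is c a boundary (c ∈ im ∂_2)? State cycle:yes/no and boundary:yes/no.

n_0=9 n_1=33 n_2=21  [Z2]
∂1: piv[ab,ad,ai,an,ap,aw,bg,by] rk=8  ker:bd,bi,bn,bp,bw,dg,di,dn,dp,dw,dy,gi,gn,gp,gw,gy,in,iw,iy,np,nw,ny,pw,py,wy
∂2: piv[adi,adp,ain,anw,bdw,bgw,bnp,dgi,dgy,diy,dnp,dpy,giw,gny,gwy,inw,iny,npw] rk=18  ker:giy,iwy,nwy
∂1c = {b} + {d} + {p} + {w}

cycle:no boundary:no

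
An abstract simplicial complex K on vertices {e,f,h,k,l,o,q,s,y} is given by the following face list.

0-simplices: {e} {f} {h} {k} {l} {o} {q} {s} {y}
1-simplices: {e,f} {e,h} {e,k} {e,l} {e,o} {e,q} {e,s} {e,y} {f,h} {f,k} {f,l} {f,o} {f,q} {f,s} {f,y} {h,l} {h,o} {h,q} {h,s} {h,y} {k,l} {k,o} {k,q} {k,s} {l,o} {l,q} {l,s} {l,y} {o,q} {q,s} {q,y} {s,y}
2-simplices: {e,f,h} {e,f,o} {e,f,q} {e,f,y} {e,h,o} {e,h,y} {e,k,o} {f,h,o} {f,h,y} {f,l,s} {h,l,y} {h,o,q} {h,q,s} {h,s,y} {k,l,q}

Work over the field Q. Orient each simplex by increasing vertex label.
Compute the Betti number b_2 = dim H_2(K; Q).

n_0=9 n_1=32 n_2=15  [Q]
∂1: piv[ef,eh,ek,el,eo,eq,es,ey] rk=8  ker:fh,fk,fl,fo,fq,fs,fy,hl,ho,hq,hs,hy,kl,ko,kq,ks,lo,lq,ls,ly,oq,qs,qy,sy
∂2: piv[efh,efo,efq,efy,eho,ehy,eko,fls,hly,hoq,hqs,hsy,klq] rk=13  ker:fho,fhy
b_2=(15−13)−0=2

b_2=2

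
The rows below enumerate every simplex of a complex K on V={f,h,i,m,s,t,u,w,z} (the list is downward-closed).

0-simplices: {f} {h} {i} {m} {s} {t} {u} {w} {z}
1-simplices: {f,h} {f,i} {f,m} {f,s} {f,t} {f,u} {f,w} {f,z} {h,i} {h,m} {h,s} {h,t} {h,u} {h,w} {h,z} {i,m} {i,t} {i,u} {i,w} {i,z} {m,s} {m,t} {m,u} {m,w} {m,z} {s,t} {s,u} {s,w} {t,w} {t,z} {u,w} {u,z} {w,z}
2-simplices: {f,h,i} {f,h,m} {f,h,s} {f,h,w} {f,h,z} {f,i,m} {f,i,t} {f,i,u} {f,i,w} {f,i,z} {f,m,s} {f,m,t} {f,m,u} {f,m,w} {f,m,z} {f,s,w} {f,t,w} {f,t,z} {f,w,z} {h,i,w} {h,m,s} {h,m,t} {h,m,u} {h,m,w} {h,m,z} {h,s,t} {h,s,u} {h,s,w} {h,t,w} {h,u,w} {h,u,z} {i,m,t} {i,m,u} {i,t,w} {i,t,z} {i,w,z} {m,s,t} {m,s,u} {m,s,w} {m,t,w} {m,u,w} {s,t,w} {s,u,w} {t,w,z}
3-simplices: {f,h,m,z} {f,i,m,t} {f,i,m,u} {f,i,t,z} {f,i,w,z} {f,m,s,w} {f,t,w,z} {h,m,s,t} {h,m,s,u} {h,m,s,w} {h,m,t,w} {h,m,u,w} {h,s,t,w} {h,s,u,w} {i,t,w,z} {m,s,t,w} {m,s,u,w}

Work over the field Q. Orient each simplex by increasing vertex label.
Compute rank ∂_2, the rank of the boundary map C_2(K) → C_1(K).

rank∂_2=25

n_0=9 n_1=33 n_2=44 n_3=17  [Q]
∂1: piv[fh,fi,fm,fs,ft,fu,fw,fz] rk=8  ker:hi,hm,hs,ht,hu,hw,hz,im,it,iu,iw,iz,ms,mt,mu,mw,mz,st,su,sw,tw,tz,uw,uz,wz
∂2: piv[fhi,fhm,fhs,fhw,fhz,fim,fit,fiu,fiw,fiz,fms,fmt,fmu,fmw,fmz,fsw,ftw,ftz,fwz,hmt,hmu,hst,hsu,huw,huz] rk=25  ker:hiw,hms,hmw,hmz,hsw,htw,imt,imu,itw,itz,iwz,mst,msu,msw,mtw,muw,stw,suw,twz
∂3: piv[fhmz,fimt,fimu,fitz,fiwz,fmsw,ftwz,hmst,hmsu,hmsw,hmtw,hmuw,hstw,hsuw,itwz] rk=15  ker:mstw,msuw
rk∂_2=25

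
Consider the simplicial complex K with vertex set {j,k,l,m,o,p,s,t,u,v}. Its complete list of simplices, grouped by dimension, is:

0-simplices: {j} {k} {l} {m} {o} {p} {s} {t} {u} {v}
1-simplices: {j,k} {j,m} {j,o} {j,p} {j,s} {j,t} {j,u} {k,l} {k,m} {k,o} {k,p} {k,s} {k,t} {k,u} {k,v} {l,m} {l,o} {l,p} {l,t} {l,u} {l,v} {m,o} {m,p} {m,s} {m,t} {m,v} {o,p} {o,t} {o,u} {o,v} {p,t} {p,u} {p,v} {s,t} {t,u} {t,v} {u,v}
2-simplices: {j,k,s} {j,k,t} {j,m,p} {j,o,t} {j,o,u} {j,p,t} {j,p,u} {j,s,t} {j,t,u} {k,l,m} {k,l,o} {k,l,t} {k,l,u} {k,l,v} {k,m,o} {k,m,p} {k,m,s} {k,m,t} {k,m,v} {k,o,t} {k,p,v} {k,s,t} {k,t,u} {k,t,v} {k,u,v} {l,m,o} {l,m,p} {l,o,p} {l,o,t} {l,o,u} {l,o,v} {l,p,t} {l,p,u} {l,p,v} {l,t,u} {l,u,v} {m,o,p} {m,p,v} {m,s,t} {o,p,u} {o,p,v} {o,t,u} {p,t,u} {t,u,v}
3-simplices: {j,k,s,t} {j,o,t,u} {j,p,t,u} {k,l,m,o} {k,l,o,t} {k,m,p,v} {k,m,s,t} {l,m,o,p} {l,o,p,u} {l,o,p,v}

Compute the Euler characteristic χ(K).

n_0=10 n_1=37 n_2=44 n_3=10
χ=+10−37+44−10=7

χ(K)=7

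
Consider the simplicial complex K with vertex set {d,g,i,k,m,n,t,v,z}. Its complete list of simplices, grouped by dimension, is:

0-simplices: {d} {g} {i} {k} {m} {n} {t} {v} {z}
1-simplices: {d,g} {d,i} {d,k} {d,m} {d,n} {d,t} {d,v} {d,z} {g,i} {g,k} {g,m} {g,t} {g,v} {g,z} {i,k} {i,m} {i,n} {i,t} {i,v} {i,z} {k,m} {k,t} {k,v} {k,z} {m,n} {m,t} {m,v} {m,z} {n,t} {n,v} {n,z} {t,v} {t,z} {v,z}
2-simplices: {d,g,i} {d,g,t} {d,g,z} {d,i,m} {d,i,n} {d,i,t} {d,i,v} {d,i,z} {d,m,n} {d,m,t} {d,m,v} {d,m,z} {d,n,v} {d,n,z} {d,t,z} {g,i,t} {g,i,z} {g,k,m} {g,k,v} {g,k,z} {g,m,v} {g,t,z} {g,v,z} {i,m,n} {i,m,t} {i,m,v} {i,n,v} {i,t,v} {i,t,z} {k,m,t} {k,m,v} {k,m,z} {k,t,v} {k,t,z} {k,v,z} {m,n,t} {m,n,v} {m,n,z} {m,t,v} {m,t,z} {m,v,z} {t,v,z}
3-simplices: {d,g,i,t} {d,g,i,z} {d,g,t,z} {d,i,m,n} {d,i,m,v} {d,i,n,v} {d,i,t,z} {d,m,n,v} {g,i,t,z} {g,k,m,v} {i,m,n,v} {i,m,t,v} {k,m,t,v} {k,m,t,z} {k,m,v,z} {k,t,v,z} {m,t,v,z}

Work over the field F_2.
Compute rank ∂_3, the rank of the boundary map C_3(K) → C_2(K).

rank∂_3=14

n_0=9 n_1=34 n_2=42 n_3=17  [Z2]
∂1: piv[dg,di,dk,dm,dn,dt,dv,dz] rk=8  ker:gi,gk,gm,gt,gv,gz,ik,im,in,it,iv,iz,km,kt,kv,kz,mn,mt,mv,mz,nt,nv,nz,tv,tz,vz
∂2: piv[dgi,dgt,dgz,dim,din,dit,div,diz,dmn,dmt,dmv,dmz,dnv,dnz,dtz,gkm,gkv,gkz,gmv,gvz,itv,kmt,kmz,mnt] rk=24  ker:git,giz,gtz,imn,imt,imv,inv,itz,kmv,ktv,ktz,kvz,mnv,mnz,mtv,mtz,mvz,tvz
∂3: piv[dgit,dgiz,dgtz,dimn,dimv,dinv,ditz,dmnv,gkmv,imtv,kmtv,kmtz,kmvz,ktvz] rk=14  ker:gitz,imnv,mtvz
rk∂_3=14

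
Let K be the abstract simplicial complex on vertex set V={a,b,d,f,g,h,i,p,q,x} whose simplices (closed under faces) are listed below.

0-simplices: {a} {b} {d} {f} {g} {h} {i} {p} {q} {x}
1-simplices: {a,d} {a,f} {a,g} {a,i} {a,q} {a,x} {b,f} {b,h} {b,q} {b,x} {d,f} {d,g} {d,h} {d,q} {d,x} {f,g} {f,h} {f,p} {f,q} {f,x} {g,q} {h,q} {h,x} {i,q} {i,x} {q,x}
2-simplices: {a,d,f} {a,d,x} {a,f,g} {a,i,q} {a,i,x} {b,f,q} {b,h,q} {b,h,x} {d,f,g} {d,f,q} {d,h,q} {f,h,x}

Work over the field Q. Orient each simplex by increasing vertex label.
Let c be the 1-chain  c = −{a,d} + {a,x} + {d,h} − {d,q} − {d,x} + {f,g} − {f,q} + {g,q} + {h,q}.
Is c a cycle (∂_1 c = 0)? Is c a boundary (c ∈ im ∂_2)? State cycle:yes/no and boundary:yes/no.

cycle:yes boundary:no

n_0=10 n_1=26 n_2=12  [Q]
∂1: piv[ad,af,ag,ai,aq,ax,bf,bh,fp] rk=9  ker:bq,bx,df,dg,dh,dq,dx,fg,fh,fq,fx,gq,hq,hx,iq,ix,qx
∂2: piv[adf,adx,afg,aiq,aix,bfq,bhq,bhx,dfg,dfq,dhq,fhx] rk=12
∂1c = 0
c vs im∂2: residual ≠ 0 ⇒ not boundary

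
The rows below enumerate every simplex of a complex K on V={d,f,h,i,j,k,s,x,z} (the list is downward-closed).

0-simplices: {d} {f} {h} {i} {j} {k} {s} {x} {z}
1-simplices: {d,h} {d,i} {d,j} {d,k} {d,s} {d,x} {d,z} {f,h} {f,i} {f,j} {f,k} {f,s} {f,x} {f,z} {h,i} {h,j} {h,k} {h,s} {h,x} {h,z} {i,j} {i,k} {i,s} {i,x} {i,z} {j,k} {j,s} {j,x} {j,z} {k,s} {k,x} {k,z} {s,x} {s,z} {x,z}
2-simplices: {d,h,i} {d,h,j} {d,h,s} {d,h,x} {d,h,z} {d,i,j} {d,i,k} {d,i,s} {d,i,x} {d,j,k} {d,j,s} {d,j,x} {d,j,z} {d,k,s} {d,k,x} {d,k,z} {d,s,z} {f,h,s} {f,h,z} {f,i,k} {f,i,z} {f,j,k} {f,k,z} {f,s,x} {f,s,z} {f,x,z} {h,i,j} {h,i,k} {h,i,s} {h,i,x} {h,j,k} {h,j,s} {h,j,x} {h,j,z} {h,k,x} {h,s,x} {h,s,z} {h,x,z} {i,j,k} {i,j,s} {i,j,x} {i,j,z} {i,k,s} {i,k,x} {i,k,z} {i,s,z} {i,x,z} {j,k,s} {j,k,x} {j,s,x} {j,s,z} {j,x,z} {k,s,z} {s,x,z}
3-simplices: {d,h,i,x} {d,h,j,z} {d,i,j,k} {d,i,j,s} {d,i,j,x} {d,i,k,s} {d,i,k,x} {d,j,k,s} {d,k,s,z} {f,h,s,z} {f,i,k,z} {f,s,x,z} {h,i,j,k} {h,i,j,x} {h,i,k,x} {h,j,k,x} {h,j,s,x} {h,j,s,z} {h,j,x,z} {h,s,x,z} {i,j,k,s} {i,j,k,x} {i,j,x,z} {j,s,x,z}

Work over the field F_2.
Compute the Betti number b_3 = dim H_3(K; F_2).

n_0=9 n_1=35 n_2=54 n_3=24  [Z2]
∂1: piv[dh,di,dj,dk,ds,dx,dz,fh] rk=8  ker:fi,fj,fk,fs,fx,fz,hi,hj,hk,hs,hx,hz,ij,ik,is,ix,iz,jk,js,jx,jz,ks,kx,kz,sx,sz,xz
∂2: piv[dhi,dhj,dhs,dhx,dhz,dij,dik,dis,dix,djk,djs,djx,djz,dks,dkx,dkz,dsz,fhs,fhz,fik,fiz,fjk,fkz,fsx,fxz,hik,hsx] rk=27  ker:fsz,hij,his,hix,hjk,hjs,hjx,hjz,hkx,hsz,hxz,ijk,ijs,ijx,ijz,iks,ikx,ikz,isz,ixz,jks,jkx,jsx,jsz,jxz,ksz,sxz
∂3: piv[dhix,dhjz,dijk,dijs,dijx,diks,dikx,djks,dksz,fhsz,fikz,fsxz,hijk,hijx,hikx,hjkx,hjsx,hjsz,hjxz,hsxz,ijxz] rk=21  ker:ijks,ijkx,jsxz
b_3=(24−21)−0=3

b_3=3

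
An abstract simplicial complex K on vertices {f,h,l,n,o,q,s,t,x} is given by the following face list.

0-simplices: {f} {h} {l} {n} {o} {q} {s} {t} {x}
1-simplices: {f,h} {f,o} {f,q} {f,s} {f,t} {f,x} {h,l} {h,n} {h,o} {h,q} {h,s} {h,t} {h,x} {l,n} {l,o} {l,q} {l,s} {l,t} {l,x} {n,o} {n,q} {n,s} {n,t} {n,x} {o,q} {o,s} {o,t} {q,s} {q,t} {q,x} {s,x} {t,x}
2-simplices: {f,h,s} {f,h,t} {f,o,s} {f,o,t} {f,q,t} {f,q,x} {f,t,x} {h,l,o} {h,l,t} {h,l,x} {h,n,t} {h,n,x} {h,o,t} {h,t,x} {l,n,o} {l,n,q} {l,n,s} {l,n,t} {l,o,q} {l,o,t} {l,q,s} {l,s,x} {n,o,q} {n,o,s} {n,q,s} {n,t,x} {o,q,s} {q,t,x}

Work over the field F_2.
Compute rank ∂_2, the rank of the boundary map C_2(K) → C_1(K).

rank∂_2=22

n_0=9 n_1=32 n_2=28  [Z2]
∂1: piv[fh,fo,fq,fs,ft,fx,hl,hn] rk=8  ker:ho,hq,hs,ht,hx,ln,lo,lq,ls,lt,lx,no,nq,ns,nt,nx,oq,os,ot,qs,qt,qx,sx,tx
∂2: piv[fhs,fht,fos,fot,fqt,fqx,ftx,hlo,hlt,hlx,hnt,hnx,hot,htx,lno,lnq,lns,lnt,loq,lqs,lsx,nos] rk=22  ker:lot,noq,nqs,ntx,oqs,qtx
rk∂_2=22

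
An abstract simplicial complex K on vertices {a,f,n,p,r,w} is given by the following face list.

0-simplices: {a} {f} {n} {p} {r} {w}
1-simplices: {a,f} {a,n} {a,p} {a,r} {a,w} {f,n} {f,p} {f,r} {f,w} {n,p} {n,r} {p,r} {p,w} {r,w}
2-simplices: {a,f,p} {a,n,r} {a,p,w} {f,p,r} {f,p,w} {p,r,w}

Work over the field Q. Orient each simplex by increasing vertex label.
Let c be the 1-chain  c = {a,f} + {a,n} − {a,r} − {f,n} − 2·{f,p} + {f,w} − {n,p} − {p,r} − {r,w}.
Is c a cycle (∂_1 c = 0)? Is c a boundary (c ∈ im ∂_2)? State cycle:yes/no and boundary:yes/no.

cycle:no boundary:no

n_0=6 n_1=14 n_2=6  [Q]
∂1: piv[af,an,ap,ar,aw] rk=5  ker:fn,fp,fr,fw,np,nr,pr,pw,rw
∂2: piv[afp,anr,apw,fpr,fpw,prw] rk=6
∂1c = −{a} + 3·{f} + {n} − 2·{p} − {r}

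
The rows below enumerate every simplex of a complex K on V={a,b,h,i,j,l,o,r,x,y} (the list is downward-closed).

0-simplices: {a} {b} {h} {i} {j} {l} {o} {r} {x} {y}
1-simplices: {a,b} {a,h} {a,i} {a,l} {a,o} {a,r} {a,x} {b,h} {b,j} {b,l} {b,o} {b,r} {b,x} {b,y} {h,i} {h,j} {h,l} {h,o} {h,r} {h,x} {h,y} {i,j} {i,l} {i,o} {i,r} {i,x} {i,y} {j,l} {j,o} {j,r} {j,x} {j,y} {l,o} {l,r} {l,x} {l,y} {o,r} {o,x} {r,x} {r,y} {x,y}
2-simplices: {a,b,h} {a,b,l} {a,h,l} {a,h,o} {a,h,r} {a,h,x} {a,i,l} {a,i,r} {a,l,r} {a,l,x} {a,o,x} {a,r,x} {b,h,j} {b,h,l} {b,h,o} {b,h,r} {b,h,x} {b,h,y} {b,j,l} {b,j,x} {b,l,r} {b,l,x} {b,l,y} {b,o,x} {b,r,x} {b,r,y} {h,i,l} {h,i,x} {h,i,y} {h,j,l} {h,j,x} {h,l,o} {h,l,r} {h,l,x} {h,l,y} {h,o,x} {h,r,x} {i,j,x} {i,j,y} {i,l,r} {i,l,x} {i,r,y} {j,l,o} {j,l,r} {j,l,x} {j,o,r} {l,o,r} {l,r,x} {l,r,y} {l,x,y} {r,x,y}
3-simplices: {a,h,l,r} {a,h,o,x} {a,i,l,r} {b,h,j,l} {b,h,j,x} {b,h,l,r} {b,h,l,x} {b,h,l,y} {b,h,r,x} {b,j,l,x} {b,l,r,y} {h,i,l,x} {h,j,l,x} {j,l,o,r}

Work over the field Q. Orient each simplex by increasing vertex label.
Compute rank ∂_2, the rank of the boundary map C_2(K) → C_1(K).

n_0=10 n_1=41 n_2=51 n_3=14  [Q]
∂1: piv[ab,ah,ai,al,ao,ar,ax,bj,by] rk=9  ker:bh,bl,bo,br,bx,hi,hj,hl,ho,hr,hx,hy,ij,il,io,ir,ix,iy,jl,jo,jr,jx,jy,lo,lr,lx,ly,or,ox,rx,ry,xy
∂2: piv[abh,abl,ahl,aho,ahr,ahx,ail,air,alr,alx,aox,arx,bhj,bho,bhr,bhx,bhy,bjl,bjx,bly,bry,hil,hix,hiy,hlo,ijx,ijy,jlo,jlr,jor,lxy] rk=31  ker:bhl,blr,blx,box,brx,hjl,hjx,hlr,hlx,hly,hox,hrx,ilr,ilx,iry,jlx,lor,lrx,lry,rxy
∂3: piv[ahlr,ahox,ailr,bhjl,bhjx,bhlr,bhlx,bhly,bhrx,bjlx,blry,hilx,jlor] rk=13  ker:hjlx
rk∂_2=31

rank∂_2=31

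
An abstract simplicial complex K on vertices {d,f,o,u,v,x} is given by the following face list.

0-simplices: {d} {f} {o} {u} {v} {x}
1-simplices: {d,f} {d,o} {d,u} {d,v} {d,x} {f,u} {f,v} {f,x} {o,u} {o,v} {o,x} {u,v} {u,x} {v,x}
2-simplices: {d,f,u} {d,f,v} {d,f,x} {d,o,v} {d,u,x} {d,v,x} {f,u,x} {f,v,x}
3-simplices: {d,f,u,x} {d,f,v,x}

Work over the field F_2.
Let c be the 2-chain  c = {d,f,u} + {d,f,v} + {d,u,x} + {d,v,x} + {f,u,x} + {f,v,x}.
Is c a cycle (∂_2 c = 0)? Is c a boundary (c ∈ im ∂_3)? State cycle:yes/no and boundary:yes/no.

cycle:yes boundary:yes

n_0=6 n_1=14 n_2=8 n_3=2  [Z2]
∂1: piv[df,do,du,dv,dx] rk=5  ker:fu,fv,fx,ou,ov,ox,uv,ux,vx
∂2: piv[dfu,dfv,dfx,dov,dux,dvx] rk=6  ker:fux,fvx
∂3: piv[dfux,dfvx] rk=2
∂2c = 0
c vs im∂3: reduces to 0 ⇒ boundary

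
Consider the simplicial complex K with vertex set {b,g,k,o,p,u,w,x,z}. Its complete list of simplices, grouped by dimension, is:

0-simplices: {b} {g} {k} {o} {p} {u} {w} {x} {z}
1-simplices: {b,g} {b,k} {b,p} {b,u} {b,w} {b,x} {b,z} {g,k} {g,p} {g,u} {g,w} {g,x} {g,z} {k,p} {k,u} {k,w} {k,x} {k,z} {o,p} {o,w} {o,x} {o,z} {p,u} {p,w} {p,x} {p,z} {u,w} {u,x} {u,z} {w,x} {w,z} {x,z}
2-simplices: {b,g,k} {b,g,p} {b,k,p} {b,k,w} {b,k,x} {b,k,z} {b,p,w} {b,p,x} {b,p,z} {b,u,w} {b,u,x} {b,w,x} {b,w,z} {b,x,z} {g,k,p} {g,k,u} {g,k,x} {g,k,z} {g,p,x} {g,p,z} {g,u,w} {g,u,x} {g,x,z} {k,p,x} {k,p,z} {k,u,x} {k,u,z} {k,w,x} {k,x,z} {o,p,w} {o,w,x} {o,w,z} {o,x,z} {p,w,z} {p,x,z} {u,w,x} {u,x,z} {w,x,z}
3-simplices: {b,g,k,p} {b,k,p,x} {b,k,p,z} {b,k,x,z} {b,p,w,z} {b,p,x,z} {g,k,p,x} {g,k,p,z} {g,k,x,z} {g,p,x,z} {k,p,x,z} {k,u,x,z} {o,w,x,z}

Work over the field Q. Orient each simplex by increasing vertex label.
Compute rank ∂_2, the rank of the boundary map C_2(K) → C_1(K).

n_0=9 n_1=32 n_2=38 n_3=13  [Q]
∂1: piv[bg,bk,bp,bu,bw,bx,bz,op] rk=8  ker:gk,gp,gu,gw,gx,gz,kp,ku,kw,kx,kz,ow,ox,oz,pu,pw,px,pz,uw,ux,uz,wx,wz,xz
∂2: piv[bgk,bgp,bkp,bkw,bkx,bkz,bpw,bpx,bpz,buw,bux,bwx,bwz,bxz,gku,gkx,gkz,guw,gux,kuz,opw,owx,owz] rk=23  ker:gkp,gpx,gpz,gxz,kpx,kpz,kux,kwx,kxz,oxz,pwz,pxz,uwx,uxz,wxz
∂3: piv[bgkp,bkpx,bkpz,bkxz,bpwz,bpxz,gkpx,gkpz,gkxz,kuxz,owxz] rk=11  ker:gpxz,kpxz
rk∂_2=23

rank∂_2=23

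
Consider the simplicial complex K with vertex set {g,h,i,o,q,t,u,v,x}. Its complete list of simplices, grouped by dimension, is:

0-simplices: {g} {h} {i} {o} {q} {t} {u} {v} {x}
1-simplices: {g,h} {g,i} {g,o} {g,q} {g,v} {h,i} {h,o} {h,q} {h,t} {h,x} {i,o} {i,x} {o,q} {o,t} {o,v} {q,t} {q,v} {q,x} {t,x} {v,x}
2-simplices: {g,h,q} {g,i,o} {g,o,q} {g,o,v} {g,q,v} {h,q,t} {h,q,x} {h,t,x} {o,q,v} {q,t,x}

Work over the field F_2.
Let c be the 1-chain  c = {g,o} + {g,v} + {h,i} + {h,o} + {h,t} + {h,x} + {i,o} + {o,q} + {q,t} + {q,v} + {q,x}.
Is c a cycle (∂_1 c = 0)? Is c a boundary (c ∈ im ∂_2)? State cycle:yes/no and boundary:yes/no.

n_0=9 n_1=20 n_2=10  [Z2]
∂1: piv[gh,gi,go,gq,gv,ht,hx] rk=7  ker:hi,ho,hq,io,ix,oq,ot,ov,qt,qv,qx,tx,vx
∂2: piv[ghq,gio,goq,gov,gqv,hqt,hqx,htx] rk=8  ker:oqv,qtx
∂1c = 0
c vs im∂2: residual ≠ 0 ⇒ not boundary

cycle:yes boundary:no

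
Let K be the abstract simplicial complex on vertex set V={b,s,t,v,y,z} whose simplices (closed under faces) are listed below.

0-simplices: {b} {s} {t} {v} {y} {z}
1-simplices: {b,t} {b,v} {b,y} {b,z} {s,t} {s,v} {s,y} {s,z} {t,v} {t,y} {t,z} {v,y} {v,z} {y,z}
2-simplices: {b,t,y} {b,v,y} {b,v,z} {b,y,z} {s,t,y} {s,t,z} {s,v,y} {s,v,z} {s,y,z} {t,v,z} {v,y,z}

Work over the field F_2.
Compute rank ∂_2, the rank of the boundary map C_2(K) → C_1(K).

rank∂_2=9

n_0=6 n_1=14 n_2=11  [Z2]
∂1: piv[bt,bv,by,bz,st] rk=5  ker:sv,sy,sz,tv,ty,tz,vy,vz,yz
∂2: piv[bty,bvy,bvz,byz,sty,stz,svy,svz,tvz] rk=9  ker:syz,vyz
rk∂_2=9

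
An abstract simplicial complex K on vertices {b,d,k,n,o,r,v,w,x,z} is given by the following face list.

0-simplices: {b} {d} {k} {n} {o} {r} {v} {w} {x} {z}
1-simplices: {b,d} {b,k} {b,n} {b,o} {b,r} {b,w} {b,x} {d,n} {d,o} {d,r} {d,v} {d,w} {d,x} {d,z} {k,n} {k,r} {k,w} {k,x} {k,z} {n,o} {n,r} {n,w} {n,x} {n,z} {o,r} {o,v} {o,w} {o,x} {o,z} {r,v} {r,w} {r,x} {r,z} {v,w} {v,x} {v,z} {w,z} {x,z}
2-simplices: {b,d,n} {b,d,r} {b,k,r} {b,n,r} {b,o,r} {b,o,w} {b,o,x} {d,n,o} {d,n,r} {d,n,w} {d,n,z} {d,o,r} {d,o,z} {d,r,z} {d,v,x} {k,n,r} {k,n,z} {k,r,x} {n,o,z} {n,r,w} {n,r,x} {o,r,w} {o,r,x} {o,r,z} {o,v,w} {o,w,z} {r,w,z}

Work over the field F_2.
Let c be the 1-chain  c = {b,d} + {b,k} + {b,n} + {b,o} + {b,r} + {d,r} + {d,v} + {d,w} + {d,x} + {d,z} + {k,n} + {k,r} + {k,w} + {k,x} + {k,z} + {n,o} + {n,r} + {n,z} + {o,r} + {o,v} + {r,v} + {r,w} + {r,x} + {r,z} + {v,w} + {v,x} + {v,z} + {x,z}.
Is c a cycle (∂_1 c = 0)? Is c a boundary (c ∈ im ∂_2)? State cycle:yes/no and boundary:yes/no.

cycle:no boundary:no

n_0=10 n_1=38 n_2=27  [Z2]
∂1: piv[bd,bk,bn,bo,br,bw,bx,dv,dz] rk=9  ker:dn,do,dr,dw,dx,kn,kr,kw,kx,kz,no,nr,nw,nx,nz,or,ov,ow,ox,oz,rv,rw,rx,rz,vw,vx,vz,wz,xz
∂2: piv[bdn,bdr,bkr,bnr,bor,bow,box,dno,dnw,dnz,dor,doz,drz,dvx,knr,knz,krx,nrw,nrx,orw,orx,ovw,owz] rk=23  ker:dnr,noz,orz,rwz
∂1c = {b} + {n} + {r} + {x}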